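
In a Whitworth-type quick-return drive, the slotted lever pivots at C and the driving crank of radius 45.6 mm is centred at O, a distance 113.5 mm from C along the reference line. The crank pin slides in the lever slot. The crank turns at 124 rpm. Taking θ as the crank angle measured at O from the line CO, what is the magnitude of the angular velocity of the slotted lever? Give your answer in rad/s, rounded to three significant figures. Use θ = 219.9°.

3.50

ω = 12.99 rad/s (from 124 rpm).
Crank pin A relative to C: A = (d + r cosθ, r sinθ); lever angle φ = atan2(r sinθ, d + r cosθ).
Differentiating tanφ: φ̇ = rω(d cosθ + r)/(d² + r² + 2dr cosθ).
d² + r² + 2dr cosθ = |CA|² = 0.00702053 m²;  d cosθ + r = -0.041473 m.
|ω_lever| = |0.0456·12.99·-0.041473| / 0.00702053 = 3.4979 rad/s.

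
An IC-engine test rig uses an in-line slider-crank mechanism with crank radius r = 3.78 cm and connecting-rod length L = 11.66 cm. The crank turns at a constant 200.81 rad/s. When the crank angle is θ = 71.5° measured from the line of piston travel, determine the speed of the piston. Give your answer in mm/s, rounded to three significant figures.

ω = 200.8 rad/s
For an in-line slider-crank, x = r cosθ + √(L² − r² sin²θ), so v = −rω sinθ·[1 + r cosθ/√(L² − r² sin²θ)].
With r = 0.0378 m, L = 0.1166 m, θ = 71.5°: √(L² − r² sin²θ) = 0.11095 m.
v = −0.0378·200.8·0.94832·[1 + 0.0378·0.31730/0.11095] = -7.9765 m/s.
|v| = 7.9765 m/s = 7976.5 mm/s.

7980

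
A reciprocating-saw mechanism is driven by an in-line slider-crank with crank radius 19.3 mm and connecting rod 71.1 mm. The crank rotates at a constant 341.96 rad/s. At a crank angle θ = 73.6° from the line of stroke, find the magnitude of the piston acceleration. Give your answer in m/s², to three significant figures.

108

ω = 342 rad/s
x(θ) = r cosθ + √(L² − r² sin²θ); with ω constant, a = ω²·d²x/dθ².
d²x/dθ² = −r cosθ − r²(cos2θ)/√u − r⁴ sin²2θ/(4u^{3/2}),  u = L² − r² sin²θ = 0.00471241 m².
Substituting r = 0.0193 m, L = 0.0711 m, θ = 73.6°: d²x/dθ² = -0.0009196 m.
a = ω²·d²x/dθ² = (342)²·(-0.0009196) = -107.54 m/s²;  |a| = 107.54 m/s².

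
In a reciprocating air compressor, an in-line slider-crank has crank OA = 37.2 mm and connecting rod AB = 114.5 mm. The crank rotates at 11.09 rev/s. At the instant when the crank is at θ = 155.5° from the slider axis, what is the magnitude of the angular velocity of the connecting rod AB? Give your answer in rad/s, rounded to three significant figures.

ω = 69.68 rad/s (converted from 11.09 rev/s).
The rod makes angle φ with the slider axis where L sinφ = r sinθ; differentiating, L cosφ·φ̇ = r ω cosθ.
L cosφ = √(L² − r² sin²θ) = 0.11346 m.
|ω_rod| = r ω |cosθ| / √(L² − r² sin²θ) = 0.0372·69.68·0.90996/0.11346 = 20.79 rad/s.

20.8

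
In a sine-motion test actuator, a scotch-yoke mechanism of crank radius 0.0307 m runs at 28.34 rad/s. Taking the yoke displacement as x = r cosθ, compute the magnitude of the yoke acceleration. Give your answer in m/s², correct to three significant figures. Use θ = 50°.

ω = 28.34 rad/s
x = r cosθ ⇒ ẍ = −rω² cosθ (ω constant).
|a| = rω²|cosθ| = 0.0307·(28.34)²·|cos 50°| = 15.849 m/s².

15.8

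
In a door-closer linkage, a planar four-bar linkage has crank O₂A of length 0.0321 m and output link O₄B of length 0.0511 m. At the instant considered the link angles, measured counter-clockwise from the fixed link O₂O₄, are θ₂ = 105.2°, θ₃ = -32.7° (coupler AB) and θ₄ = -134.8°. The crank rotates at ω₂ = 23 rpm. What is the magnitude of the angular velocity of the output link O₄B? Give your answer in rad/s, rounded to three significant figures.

1.04

ω₂ = 2.409 rad/s (from 23 rpm).
Differentiating the loop-closure r₂e^{iθ₂}+r₃e^{iθ₃}=r₁+r₄e^{iθ₄} gives r₂ω₂e^{iθ₂}+r₃ω₃e^{iθ₃}=r₄ω₄e^{iθ₄}.
Eliminating the other unknown: ω₄ = r₂ω₂ sin(θ₂−θ₃) / [r₄ sin(θ₄−θ₃)].
Numerator sine = +0.67043; denominator sine = -0.97778.
Result = 0.0321·2.409·(+0.67043) / (0.0511·(-0.97778)) = -1.0374 rad/s; magnitude 1.0374 rad/s.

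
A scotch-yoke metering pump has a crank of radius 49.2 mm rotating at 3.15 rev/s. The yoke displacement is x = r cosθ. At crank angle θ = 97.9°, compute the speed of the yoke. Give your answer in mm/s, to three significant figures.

965

ω = 19.79 rad/s (from 3.15 rev/s).
x = r cosθ ⇒ ẋ = −rω sinθ.
|v| = rω|sinθ| = 0.0492·19.79·|sin 97.9°| = 0.96453 m/s = 964.53 mm/s.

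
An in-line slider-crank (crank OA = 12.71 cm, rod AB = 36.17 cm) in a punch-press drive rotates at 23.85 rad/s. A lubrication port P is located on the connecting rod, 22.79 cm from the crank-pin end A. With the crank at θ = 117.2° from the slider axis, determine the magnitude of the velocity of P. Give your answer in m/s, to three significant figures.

2.46

ω = 23.85 rad/s.  Crank-pin speed |V_A| = rω = 3.0313 m/s, perpendicular to OA.
Rod angle: sinφ = −(r/L) sinθ ⇒ φ = -18.212°; ω_rod = −rω cosθ/√(L²−r²sin²θ) = +4.0329 rad/s.
V_P = V_A + ω_rod × AP, with AP = 0.2279 m along the rod.
Components: V_Px = −rω sinθ − a·ω_rod·sinφ = -2.4089 m/s;  V_Py = rω cosθ + a·ω_rod·cosφ = -0.51257 m/s.
|V_P| = √(V_Px² + V_Py²) = 2.4628 m/s.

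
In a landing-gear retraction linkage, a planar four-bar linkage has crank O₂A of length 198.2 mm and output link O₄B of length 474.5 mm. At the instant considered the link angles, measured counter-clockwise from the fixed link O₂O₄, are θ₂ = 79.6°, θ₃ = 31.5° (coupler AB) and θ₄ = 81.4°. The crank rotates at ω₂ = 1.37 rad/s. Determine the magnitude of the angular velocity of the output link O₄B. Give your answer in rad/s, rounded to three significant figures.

0.557

ω₂ = 1.37 rad/s
Differentiating the loop-closure r₂e^{iθ₂}+r₃e^{iθ₃}=r₁+r₄e^{iθ₄} gives r₂ω₂e^{iθ₂}+r₃ω₃e^{iθ₃}=r₄ω₄e^{iθ₄}.
Eliminating the other unknown: ω₄ = r₂ω₂ sin(θ₂−θ₃) / [r₄ sin(θ₄−θ₃)].
Numerator sine = +0.74431; denominator sine = +0.76492.
Result = 0.1982·1.37·(+0.74431) / (0.4745·(+0.76492)) = +0.55683 rad/s; magnitude 0.55683 rad/s.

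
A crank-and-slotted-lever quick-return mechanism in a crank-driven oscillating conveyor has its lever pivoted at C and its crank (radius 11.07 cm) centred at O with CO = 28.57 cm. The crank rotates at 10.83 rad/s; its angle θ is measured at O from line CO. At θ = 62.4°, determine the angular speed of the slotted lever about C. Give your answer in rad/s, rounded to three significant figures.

2.37

ω = 10.83 rad/s
Crank pin A relative to C: A = (d + r cosθ, r sinθ); lever angle φ = atan2(r sinθ, d + r cosθ).
Differentiating tanφ: φ̇ = rω(d cosθ + r)/(d² + r² + 2dr cosθ).
d² + r² + 2dr cosθ = |CA|² = 0.123184 m²;  d cosθ + r = +0.24306 m.
|ω_lever| = |0.1107·10.83·+0.24306| / 0.123184 = 2.3656 rad/s.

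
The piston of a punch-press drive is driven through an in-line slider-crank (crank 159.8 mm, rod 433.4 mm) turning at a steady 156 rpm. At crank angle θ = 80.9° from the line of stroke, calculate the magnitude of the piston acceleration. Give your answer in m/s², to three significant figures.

ω = 2π·156/60 = 16.34 rad/s
x(θ) = r cosθ + √(L² − r² sin²θ); with ω constant, a = ω²·d²x/dθ².
d²x/dθ² = −r cosθ − r²(cos2θ)/√u − r⁴ sin²2θ/(4u^{3/2}),  u = L² − r² sin²θ = 0.162938 m².
Substituting r = 0.1598 m, L = 0.4334 m, θ = 80.9°: d²x/dθ² = +0.034582 m.
a = ω²·d²x/dθ² = (16.34)²·(+0.034582) = +9.2289 m/s²;  |a| = 9.2289 m/s².

9.23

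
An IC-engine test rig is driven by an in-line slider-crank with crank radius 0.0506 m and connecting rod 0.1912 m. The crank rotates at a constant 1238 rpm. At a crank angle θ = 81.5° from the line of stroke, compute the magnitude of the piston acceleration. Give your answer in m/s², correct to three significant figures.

ω = 2π·1238/60 = 129.6 rad/s
x(θ) = r cosθ + √(L² − r² sin²θ); with ω constant, a = ω²·d²x/dθ².
d²x/dθ² = −r cosθ − r²(cos2θ)/√u − r⁴ sin²2θ/(4u^{3/2}),  u = L² − r² sin²θ = 0.034053 m².
Substituting r = 0.0506 m, L = 0.1912 m, θ = 81.5°: d²x/dθ² = +0.005767 m.
a = ω²·d²x/dθ² = (129.6)²·(+0.005767) = +96.927 m/s²;  |a| = 96.927 m/s².

96.9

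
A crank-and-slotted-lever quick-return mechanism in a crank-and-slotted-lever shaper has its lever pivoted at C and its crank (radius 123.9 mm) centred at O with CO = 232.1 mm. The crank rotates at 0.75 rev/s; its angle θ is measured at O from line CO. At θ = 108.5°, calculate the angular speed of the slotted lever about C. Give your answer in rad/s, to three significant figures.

ω = 4.712 rad/s (from 0.75 rev/s).
Crank pin A relative to C: A = (d + r cosθ, r sinθ); lever angle φ = atan2(r sinθ, d + r cosθ).
Differentiating tanφ: φ̇ = rω(d cosθ + r)/(d² + r² + 2dr cosθ).
d² + r² + 2dr cosθ = |CA|² = 0.050972 m²;  d cosθ + r = +0.050254 m.
|ω_lever| = |0.1239·4.712·+0.050254| / 0.050972 = 0.57564 rad/s.

0.576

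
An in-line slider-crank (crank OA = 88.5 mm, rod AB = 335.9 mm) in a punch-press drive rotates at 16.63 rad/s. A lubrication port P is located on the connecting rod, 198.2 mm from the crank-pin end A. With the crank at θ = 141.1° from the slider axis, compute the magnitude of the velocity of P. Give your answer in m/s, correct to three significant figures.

0.937

ω = 16.63 rad/s.  Crank-pin speed |V_A| = rω = 1.4718 m/s, perpendicular to OA.
Rod angle: sinφ = −(r/L) sinθ ⇒ φ = -9.523°; ω_rod = −rω cosθ/√(L²−r²sin²θ) = +3.4575 rad/s.
V_P = V_A + ω_rod × AP, with AP = 0.1982 m along the rod.
Components: V_Px = −rω sinθ − a·ω_rod·sinφ = -0.81083 m/s;  V_Py = rω cosθ + a·ω_rod·cosφ = -0.46954 m/s.
|V_P| = √(V_Px² + V_Py²) = 0.93697 m/s.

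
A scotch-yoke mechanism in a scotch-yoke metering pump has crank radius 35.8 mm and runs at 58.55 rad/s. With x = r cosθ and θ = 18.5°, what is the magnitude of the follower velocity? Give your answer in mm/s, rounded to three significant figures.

665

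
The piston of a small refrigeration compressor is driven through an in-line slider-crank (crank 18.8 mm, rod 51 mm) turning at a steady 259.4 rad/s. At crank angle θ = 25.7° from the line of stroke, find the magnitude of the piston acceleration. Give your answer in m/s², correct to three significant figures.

ω = 259.4 rad/s
x(θ) = r cosθ + √(L² − r² sin²θ); with ω constant, a = ω²·d²x/dθ².
d²x/dθ² = −r cosθ − r²(cos2θ)/√u − r⁴ sin²2θ/(4u^{3/2}),  u = L² − r² sin²θ = 0.00253453 m².
Substituting r = 0.0188 m, L = 0.051 m, θ = 25.7°: d²x/dθ² = -0.02147 m.
a = ω²·d²x/dθ² = (259.4)²·(-0.02147) = -1444.7 m/s²;  |a| = 1444.7 m/s².

1440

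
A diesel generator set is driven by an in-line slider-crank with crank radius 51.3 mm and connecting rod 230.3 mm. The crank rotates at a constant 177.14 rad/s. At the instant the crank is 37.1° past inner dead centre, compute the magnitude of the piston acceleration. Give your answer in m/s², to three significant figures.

1390

ω = 177.1 rad/s
x(θ) = r cosθ + √(L² − r² sin²θ); with ω constant, a = ω²·d²x/dθ².
d²x/dθ² = −r cosθ − r²(cos2θ)/√u − r⁴ sin²2θ/(4u^{3/2}),  u = L² − r² sin²θ = 0.0520805 m².
Substituting r = 0.0513 m, L = 0.2303 m, θ = 37.1°: d²x/dθ² = -0.044191 m.
a = ω²·d²x/dθ² = (177.1)²·(-0.044191) = -1386.6 m/s²;  |a| = 1386.6 m/s².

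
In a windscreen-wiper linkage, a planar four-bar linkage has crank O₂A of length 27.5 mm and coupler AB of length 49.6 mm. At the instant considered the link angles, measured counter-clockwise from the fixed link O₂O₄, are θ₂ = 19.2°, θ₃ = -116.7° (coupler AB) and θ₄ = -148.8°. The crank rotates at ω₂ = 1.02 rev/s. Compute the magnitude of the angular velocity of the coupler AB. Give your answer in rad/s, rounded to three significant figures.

ω₂ = 6.409 rad/s (from 1.02 rev/s).
Differentiating the loop-closure r₂e^{iθ₂}+r₃e^{iθ₃}=r₁+r₄e^{iθ₄} gives r₂ω₂e^{iθ₂}+r₃ω₃e^{iθ₃}=r₄ω₄e^{iθ₄}.
Eliminating the other unknown: ω₃ = r₂ω₂ sin(θ₄−θ₂) / [r₃ sin(θ₃−θ₄)].
Numerator sine = -0.20791; denominator sine = +0.53140.
Result = 0.0275·6.409·(-0.20791) / (0.0496·(+0.53140)) = -1.3902 rad/s; magnitude 1.3902 rad/s.

1.39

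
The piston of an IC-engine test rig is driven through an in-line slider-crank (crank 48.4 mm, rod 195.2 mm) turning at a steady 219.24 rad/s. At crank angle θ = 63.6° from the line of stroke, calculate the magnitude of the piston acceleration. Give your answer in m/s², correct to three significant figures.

683

ω = 219.2 rad/s
x(θ) = r cosθ + √(L² − r² sin²θ); with ω constant, a = ω²·d²x/dθ².
d²x/dθ² = −r cosθ − r²(cos2θ)/√u − r⁴ sin²2θ/(4u^{3/2}),  u = L² − r² sin²θ = 0.0362236 m².
Substituting r = 0.0484 m, L = 0.1952 m, θ = 63.6°: d²x/dθ² = -0.014205 m.
a = ω²·d²x/dθ² = (219.2)²·(-0.014205) = -682.78 m/s²;  |a| = 682.78 m/s².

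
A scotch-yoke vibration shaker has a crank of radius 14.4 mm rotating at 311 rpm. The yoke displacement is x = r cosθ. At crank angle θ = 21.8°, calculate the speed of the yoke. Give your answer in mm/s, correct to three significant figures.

174

ω = 32.57 rad/s (from 311 rpm).
x = r cosθ ⇒ ẋ = −rω sinθ.
|v| = rω|sinθ| = 0.0144·32.57·|sin 21.8°| = 0.17416 m/s = 174.16 mm/s.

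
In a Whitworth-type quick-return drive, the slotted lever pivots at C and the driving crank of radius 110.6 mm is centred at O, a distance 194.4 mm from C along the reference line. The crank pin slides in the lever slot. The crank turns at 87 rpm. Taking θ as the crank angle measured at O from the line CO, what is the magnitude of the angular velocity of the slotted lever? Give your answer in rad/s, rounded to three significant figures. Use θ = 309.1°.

ω = 9.111 rad/s (from 87 rpm).
Crank pin A relative to C: A = (d + r cosθ, r sinθ); lever angle φ = atan2(r sinθ, d + r cosθ).
Differentiating tanφ: φ̇ = rω(d cosθ + r)/(d² + r² + 2dr cosθ).
d² + r² + 2dr cosθ = |CA|² = 0.0771436 m²;  d cosθ + r = +0.2332 m.
|ω_lever| = |0.1106·9.111·+0.2332| / 0.0771436 = 3.0461 rad/s.

3.05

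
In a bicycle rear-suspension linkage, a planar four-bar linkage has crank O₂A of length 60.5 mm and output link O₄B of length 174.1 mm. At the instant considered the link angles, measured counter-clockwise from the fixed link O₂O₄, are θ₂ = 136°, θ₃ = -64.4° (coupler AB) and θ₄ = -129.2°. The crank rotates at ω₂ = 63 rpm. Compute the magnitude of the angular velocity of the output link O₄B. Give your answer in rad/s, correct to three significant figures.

ω₂ = 6.597 rad/s (from 63 rpm).
Differentiating the loop-closure r₂e^{iθ₂}+r₃e^{iθ₃}=r₁+r₄e^{iθ₄} gives r₂ω₂e^{iθ₂}+r₃ω₃e^{iθ₃}=r₄ω₄e^{iθ₄}.
Eliminating the other unknown: ω₄ = r₂ω₂ sin(θ₂−θ₃) / [r₄ sin(θ₄−θ₃)].
Numerator sine = -0.34857; denominator sine = -0.90483.
Result = 0.0605·6.597·(-0.34857) / (0.1741·(-0.90483)) = +0.88319 rad/s; magnitude 0.88319 rad/s.

0.883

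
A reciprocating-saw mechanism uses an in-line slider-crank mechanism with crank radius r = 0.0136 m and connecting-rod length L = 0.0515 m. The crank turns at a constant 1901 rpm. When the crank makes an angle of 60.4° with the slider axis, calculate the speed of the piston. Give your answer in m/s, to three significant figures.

ω = 2π·1901/60 = 199.1 rad/s
For an in-line slider-crank, x = r cosθ + √(L² − r² sin²θ), so v = −rω sinθ·[1 + r cosθ/√(L² − r² sin²θ)].
With r = 0.0136 m, L = 0.0515 m, θ = 60.4°: √(L² − r² sin²θ) = 0.050124 m.
v = −0.0136·199.1·0.86949·[1 + 0.0136·0.49394/0.050124] = -2.6695 m/s.
|v| = 2.6695 m/s.

2.67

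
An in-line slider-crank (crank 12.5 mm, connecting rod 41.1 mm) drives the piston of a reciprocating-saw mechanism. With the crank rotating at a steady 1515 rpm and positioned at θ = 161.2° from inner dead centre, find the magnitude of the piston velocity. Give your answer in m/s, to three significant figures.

ω = 2π·1515/60 = 158.7 rad/s
For an in-line slider-crank, x = r cosθ + √(L² − r² sin²θ), so v = −rω sinθ·[1 + r cosθ/√(L² − r² sin²θ)].
With r = 0.0125 m, L = 0.0411 m, θ = 161.2°: √(L² − r² sin²θ) = 0.040902 m.
v = −0.0125·158.7·0.32227·[1 + 0.0125·-0.94665/0.040902] = -0.4542 m/s.
|v| = 0.4542 m/s.

0.454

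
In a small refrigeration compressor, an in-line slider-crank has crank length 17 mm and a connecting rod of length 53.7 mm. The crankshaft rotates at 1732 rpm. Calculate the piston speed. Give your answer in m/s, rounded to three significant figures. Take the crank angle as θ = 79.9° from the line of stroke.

ω = 2π·1732/60 = 181.4 rad/s
For an in-line slider-crank, x = r cosθ + √(L² − r² sin²θ), so v = −rω sinθ·[1 + r cosθ/√(L² − r² sin²θ)].
With r = 0.017 m, L = 0.0537 m, θ = 79.9°: √(L² − r² sin²θ) = 0.051025 m.
v = −0.017·181.4·0.98450·[1 + 0.017·0.17537/0.051025] = -3.2129 m/s.
|v| = 3.2129 m/s.

3.21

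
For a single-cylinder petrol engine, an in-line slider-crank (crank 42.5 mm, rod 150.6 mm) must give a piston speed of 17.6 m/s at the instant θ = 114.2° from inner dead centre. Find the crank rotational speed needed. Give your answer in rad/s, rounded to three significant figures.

516

For an in-line slider-crank, |v_piston| = rω|sinθ|·[1 + r cosθ/√(L² − r² sin²θ)].
With r = 0.0425 m, L = 0.1506 m, θ = 114.2°: the bracketed kinematic factor |dx/dθ| = 0.034124 m.
ω = v/|dx/dθ| = 17.6/0.034124 = 515.76 rad/s.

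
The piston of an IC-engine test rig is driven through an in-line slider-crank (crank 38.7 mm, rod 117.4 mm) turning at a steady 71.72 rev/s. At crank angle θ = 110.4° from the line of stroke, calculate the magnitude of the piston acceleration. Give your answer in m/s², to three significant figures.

4770

ω = 2π·71.7 = 450.6 rad/s
x(θ) = r cosθ + √(L² − r² sin²θ); with ω constant, a = ω²·d²x/dθ².
d²x/dθ² = −r cosθ − r²(cos2θ)/√u − r⁴ sin²2θ/(4u^{3/2}),  u = L² − r² sin²θ = 0.012467 m².
Substituting r = 0.0387 m, L = 0.1174 m, θ = 110.4°: d²x/dθ² = +0.023472 m.
a = ω²·d²x/dθ² = (450.6)²·(+0.023472) = +4766.3 m/s²;  |a| = 4766.3 m/s².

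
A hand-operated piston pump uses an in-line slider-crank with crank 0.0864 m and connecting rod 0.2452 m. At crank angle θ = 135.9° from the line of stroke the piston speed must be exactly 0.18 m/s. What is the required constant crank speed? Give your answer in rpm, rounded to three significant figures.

For an in-line slider-crank, |v_piston| = rω|sinθ|·[1 + r cosθ/√(L² − r² sin²θ)].
With r = 0.0864 m, L = 0.2452 m, θ = 135.9°: the bracketed kinematic factor |dx/dθ| = 0.044433 m.
ω = v/|dx/dθ| = 0.18/0.044433 = 4.051 rad/s.
N = 60ω/(2π) = 38.685 rpm.

38.7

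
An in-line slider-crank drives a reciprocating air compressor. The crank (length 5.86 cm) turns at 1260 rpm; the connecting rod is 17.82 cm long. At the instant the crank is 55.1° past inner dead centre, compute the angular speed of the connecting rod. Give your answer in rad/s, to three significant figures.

ω = 131.9 rad/s (converted from 1260 rpm).
The rod makes angle φ with the slider axis where L sinφ = r sinθ; differentiating, L cosφ·φ̇ = r ω cosθ.
L cosφ = √(L² − r² sin²θ) = 0.1716 m.
|ω_rod| = r ω |cosθ| / √(L² − r² sin²θ) = 0.0586·131.9·0.57215/0.1716 = 25.781 rad/s.

25.8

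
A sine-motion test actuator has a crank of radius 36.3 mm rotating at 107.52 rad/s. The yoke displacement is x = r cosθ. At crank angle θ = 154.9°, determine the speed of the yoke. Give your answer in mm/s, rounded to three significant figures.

1660

ω = 107.5 rad/s
x = r cosθ ⇒ ẋ = −rω sinθ.
|v| = rω|sinθ| = 0.0363·107.5·|sin 154.9°| = 1.6556 m/s = 1655.6 mm/s.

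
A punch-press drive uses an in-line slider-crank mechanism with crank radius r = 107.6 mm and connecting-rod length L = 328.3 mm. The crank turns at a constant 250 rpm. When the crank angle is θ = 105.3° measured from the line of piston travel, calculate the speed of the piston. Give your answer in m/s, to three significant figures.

2.47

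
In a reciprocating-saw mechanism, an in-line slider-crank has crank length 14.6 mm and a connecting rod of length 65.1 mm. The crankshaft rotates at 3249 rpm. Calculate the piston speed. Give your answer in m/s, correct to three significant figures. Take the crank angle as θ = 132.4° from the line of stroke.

3.11

ω = 2π·3249/60 = 340.2 rad/s
For an in-line slider-crank, x = r cosθ + √(L² − r² sin²θ), so v = −rω sinθ·[1 + r cosθ/√(L² − r² sin²θ)].
With r = 0.0146 m, L = 0.0651 m, θ = 132.4°: √(L² − r² sin²θ) = 0.064201 m.
v = −0.0146·340.2·0.73846·[1 + 0.0146·-0.67430/0.064201] = -3.1057 m/s.
|v| = 3.1057 m/s.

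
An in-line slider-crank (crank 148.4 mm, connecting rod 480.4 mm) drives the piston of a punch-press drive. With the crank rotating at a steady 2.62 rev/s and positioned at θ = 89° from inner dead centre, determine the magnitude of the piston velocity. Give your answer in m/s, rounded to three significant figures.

2.46

ω = 2π·2.62 = 16.46 rad/s
For an in-line slider-crank, x = r cosθ + √(L² − r² sin²θ), so v = −rω sinθ·[1 + r cosθ/√(L² − r² sin²θ)].
With r = 0.1484 m, L = 0.4804 m, θ = 89°: √(L² − r² sin²θ) = 0.45691 m.
v = −0.1484·16.46·0.99985·[1 + 0.1484·0.01745/0.45691] = -2.4564 m/s.
|v| = 2.4564 m/s.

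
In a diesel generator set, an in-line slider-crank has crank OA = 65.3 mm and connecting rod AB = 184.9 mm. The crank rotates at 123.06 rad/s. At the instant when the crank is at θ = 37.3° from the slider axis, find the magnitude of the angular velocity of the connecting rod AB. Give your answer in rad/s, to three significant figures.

35.4

ω = 123.1 rad/s
The rod makes angle φ with the slider axis where L sinφ = r sinθ; differentiating, L cosφ·φ̇ = r ω cosθ.
L cosφ = √(L² − r² sin²θ) = 0.18062 m.
|ω_rod| = r ω |cosθ| / √(L² − r² sin²θ) = 0.0653·123.1·0.79547/0.18062 = 35.392 rad/s.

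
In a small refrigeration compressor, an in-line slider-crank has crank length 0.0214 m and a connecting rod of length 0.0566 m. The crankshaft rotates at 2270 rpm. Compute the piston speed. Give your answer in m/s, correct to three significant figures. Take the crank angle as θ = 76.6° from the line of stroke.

5.41

ω = 2π·2270/60 = 237.7 rad/s
For an in-line slider-crank, x = r cosθ + √(L² − r² sin²θ), so v = −rω sinθ·[1 + r cosθ/√(L² − r² sin²θ)].
With r = 0.0214 m, L = 0.0566 m, θ = 76.6°: √(L² − r² sin²θ) = 0.052633 m.
v = −0.0214·237.7·0.97278·[1 + 0.0214·0.23175/0.052633] = -5.4149 m/s.
|v| = 5.4149 m/s.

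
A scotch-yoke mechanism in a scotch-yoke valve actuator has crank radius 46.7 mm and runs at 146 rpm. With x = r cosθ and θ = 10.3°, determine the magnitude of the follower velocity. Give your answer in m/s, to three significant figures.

ω = 15.29 rad/s (from 146 rpm).
x = r cosθ ⇒ ẋ = −rω sinθ.
|v| = rω|sinθ| = 0.0467·15.29·|sin 10.3°| = 0.12766 m/s.

0.128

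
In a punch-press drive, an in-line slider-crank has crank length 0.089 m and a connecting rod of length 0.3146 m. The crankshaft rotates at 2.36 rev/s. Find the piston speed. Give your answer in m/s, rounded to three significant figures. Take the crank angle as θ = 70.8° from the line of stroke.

1.37

ω = 2π·2.36 = 14.83 rad/s
For an in-line slider-crank, x = r cosθ + √(L² − r² sin²θ), so v = −rω sinθ·[1 + r cosθ/√(L² − r² sin²θ)].
With r = 0.089 m, L = 0.3146 m, θ = 70.8°: √(L² − r² sin²θ) = 0.30316 m.
v = −0.089·14.83·0.94438·[1 + 0.089·0.32887/0.30316] = -1.3666 m/s.
|v| = 1.3666 m/s.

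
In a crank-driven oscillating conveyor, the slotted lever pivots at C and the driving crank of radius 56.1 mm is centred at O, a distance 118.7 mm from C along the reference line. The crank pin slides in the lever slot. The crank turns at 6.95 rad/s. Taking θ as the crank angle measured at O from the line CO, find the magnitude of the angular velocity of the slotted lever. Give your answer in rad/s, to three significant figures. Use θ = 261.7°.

ω = 6.95 rad/s
Crank pin A relative to C: A = (d + r cosθ, r sinθ); lever angle φ = atan2(r sinθ, d + r cosθ).
Differentiating tanφ: φ̇ = rω(d cosθ + r)/(d² + r² + 2dr cosθ).
d² + r² + 2dr cosθ = |CA|² = 0.0153143 m²;  d cosθ + r = +0.038965 m.
|ω_lever| = |0.0561·6.95·+0.038965| / 0.0153143 = 0.99203 rad/s.

0.992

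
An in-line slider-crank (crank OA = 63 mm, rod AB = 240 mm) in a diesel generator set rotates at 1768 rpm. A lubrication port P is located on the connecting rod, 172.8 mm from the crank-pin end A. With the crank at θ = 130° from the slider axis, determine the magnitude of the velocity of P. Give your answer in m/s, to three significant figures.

8.10

ω = 185.1 rad/s.  Crank-pin speed |V_A| = rω = 11.664 m/s, perpendicular to OA.
Rod angle: sinφ = −(r/L) sinθ ⇒ φ = -11.601°; ω_rod = −rω cosθ/√(L²−r²sin²θ) = +31.891 rad/s.
V_P = V_A + ω_rod × AP, with AP = 0.1728 m along the rod.
Components: V_Px = −rω sinθ − a·ω_rod·sinφ = -7.8271 m/s;  V_Py = rω cosθ + a·ω_rod·cosφ = -2.0993 m/s.
|V_P| = √(V_Px² + V_Py²) = 8.1037 m/s.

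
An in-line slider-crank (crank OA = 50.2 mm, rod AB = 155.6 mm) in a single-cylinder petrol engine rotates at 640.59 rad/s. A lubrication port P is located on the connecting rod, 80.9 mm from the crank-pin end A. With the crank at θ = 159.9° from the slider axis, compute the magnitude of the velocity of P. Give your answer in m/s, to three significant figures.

17.2

ω = 640.6 rad/s.  Crank-pin speed |V_A| = rω = 32.158 m/s, perpendicular to OA.
Rod angle: sinφ = −(r/L) sinθ ⇒ φ = -6.366°; ω_rod = −rω cosθ/√(L²−r²sin²θ) = +195.29 rad/s.
V_P = V_A + ω_rod × AP, with AP = 0.0809 m along the rod.
Components: V_Px = −rω sinθ − a·ω_rod·sinφ = -9.2997 m/s;  V_Py = rω cosθ + a·ω_rod·cosφ = -14.498 m/s.
|V_P| = √(V_Px² + V_Py²) = 17.224 m/s.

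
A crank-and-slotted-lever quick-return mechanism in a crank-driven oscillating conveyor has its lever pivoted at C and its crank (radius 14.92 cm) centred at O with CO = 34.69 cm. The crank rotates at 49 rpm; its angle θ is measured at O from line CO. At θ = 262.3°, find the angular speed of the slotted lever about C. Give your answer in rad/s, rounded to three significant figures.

ω = 5.131 rad/s (from 49 rpm).
Crank pin A relative to C: A = (d + r cosθ, r sinθ); lever angle φ = atan2(r sinθ, d + r cosθ).
Differentiating tanφ: φ̇ = rω(d cosθ + r)/(d² + r² + 2dr cosθ).
d² + r² + 2dr cosθ = |CA|² = 0.128731 m²;  d cosθ + r = +0.10272 m.
|ω_lever| = |0.1492·5.131·+0.10272| / 0.128731 = 0.6109 rad/s.

0.611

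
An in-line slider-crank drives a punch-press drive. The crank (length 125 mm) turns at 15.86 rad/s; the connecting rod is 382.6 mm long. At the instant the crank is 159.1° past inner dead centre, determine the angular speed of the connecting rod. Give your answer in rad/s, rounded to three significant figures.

4.87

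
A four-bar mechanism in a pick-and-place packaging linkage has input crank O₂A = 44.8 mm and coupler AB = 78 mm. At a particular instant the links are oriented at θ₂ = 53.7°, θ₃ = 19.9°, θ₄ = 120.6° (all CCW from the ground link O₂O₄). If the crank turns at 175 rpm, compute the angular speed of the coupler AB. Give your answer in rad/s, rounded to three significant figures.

ω₂ = 18.33 rad/s (from 175 rpm).
Differentiating the loop-closure r₂e^{iθ₂}+r₃e^{iθ₃}=r₁+r₄e^{iθ₄} gives r₂ω₂e^{iθ₂}+r₃ω₃e^{iθ₃}=r₄ω₄e^{iθ₄}.
Eliminating the other unknown: ω₃ = r₂ω₂ sin(θ₄−θ₂) / [r₃ sin(θ₃−θ₄)].
Numerator sine = +0.91982; denominator sine = -0.98261.
Result = 0.0448·18.33·(+0.91982) / (0.078·(-0.98261)) = -9.8531 rad/s; magnitude 9.8531 rad/s.

9.85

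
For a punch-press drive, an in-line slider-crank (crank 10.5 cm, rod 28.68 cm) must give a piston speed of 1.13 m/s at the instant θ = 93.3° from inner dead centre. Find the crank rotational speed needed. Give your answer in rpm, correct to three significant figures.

105

For an in-line slider-crank, |v_piston| = rω|sinθ|·[1 + r cosθ/√(L² − r² sin²θ)].
With r = 0.105 m, L = 0.2868 m, θ = 93.3°: the bracketed kinematic factor |dx/dθ| = 0.10245 m.
ω = v/|dx/dθ| = 1.13/0.10245 = 11.03 rad/s.
N = 60ω/(2π) = 105.32 rpm.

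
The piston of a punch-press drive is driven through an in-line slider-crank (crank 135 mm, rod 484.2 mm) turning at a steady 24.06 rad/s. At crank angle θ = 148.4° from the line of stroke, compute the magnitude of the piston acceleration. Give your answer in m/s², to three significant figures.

ω = 24.06 rad/s
x(θ) = r cosθ + √(L² − r² sin²θ); with ω constant, a = ω²·d²x/dθ².
d²x/dθ² = −r cosθ − r²(cos2θ)/√u − r⁴ sin²2θ/(4u^{3/2}),  u = L² − r² sin²θ = 0.229446 m².
Substituting r = 0.135 m, L = 0.4842 m, θ = 148.4°: d²x/dθ² = +0.097226 m.
a = ω²·d²x/dθ² = (24.06)²·(+0.097226) = +56.283 m/s²;  |a| = 56.283 m/s².

56.3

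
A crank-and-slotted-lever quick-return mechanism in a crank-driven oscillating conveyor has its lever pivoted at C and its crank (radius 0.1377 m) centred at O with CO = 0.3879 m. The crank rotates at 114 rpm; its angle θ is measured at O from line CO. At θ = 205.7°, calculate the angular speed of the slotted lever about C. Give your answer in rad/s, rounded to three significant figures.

4.76

ω = 11.94 rad/s (from 114 rpm).
Crank pin A relative to C: A = (d + r cosθ, r sinθ); lever angle φ = atan2(r sinθ, d + r cosθ).
Differentiating tanφ: φ̇ = rω(d cosθ + r)/(d² + r² + 2dr cosθ).
d² + r² + 2dr cosθ = |CA|² = 0.0731678 m²;  d cosθ + r = -0.21183 m.
|ω_lever| = |0.1377·11.94·-0.21183| / 0.0731678 = 4.7592 rad/s.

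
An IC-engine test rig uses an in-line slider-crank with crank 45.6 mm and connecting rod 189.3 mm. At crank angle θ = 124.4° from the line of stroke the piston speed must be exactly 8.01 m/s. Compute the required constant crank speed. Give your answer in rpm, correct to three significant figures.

2360

For an in-line slider-crank, |v_piston| = rω|sinθ|·[1 + r cosθ/√(L² − r² sin²θ)].
With r = 0.0456 m, L = 0.1893 m, θ = 124.4°: the bracketed kinematic factor |dx/dθ| = 0.0324 m.
ω = v/|dx/dθ| = 8.01/0.0324 = 247.22 rad/s.
N = 60ω/(2π) = 2360.8 rpm.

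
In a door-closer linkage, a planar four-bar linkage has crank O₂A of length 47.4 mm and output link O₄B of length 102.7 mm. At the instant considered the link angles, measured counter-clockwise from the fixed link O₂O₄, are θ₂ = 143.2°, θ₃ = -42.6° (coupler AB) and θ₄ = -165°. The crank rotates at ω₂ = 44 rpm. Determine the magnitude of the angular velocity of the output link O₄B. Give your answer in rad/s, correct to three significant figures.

ω₂ = 4.608 rad/s (from 44 rpm).
Differentiating the loop-closure r₂e^{iθ₂}+r₃e^{iθ₃}=r₁+r₄e^{iθ₄} gives r₂ω₂e^{iθ₂}+r₃ω₃e^{iθ₃}=r₄ω₄e^{iθ₄}.
Eliminating the other unknown: ω₄ = r₂ω₂ sin(θ₂−θ₃) / [r₄ sin(θ₄−θ₃)].
Numerator sine = -0.10106; denominator sine = -0.84433.
Result = 0.0474·4.608·(-0.10106) / (0.1027·(-0.84433)) = +0.25453 rad/s; magnitude 0.25453 rad/s.

0.255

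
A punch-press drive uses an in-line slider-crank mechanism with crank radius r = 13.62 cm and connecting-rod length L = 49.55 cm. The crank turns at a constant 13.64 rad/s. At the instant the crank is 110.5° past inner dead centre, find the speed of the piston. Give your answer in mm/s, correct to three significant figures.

1570

ω = 13.64 rad/s
For an in-line slider-crank, x = r cosθ + √(L² − r² sin²θ), so v = −rω sinθ·[1 + r cosθ/√(L² − r² sin²θ)].
With r = 0.1362 m, L = 0.4955 m, θ = 110.5°: √(L² − r² sin²θ) = 0.4788 m.
v = −0.1362·13.64·0.93667·[1 + 0.1362·-0.35021/0.4788] = -1.5668 m/s.
|v| = 1.5668 m/s = 1566.8 mm/s.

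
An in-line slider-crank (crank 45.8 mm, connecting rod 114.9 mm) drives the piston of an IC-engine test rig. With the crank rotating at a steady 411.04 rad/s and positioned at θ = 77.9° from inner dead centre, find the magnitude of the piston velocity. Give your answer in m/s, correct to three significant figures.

20.1

ω = 411 rad/s
For an in-line slider-crank, x = r cosθ + √(L² − r² sin²θ), so v = −rω sinθ·[1 + r cosθ/√(L² − r² sin²θ)].
With r = 0.0458 m, L = 0.1149 m, θ = 77.9°: √(L² − r² sin²θ) = 0.10581 m.
v = −0.0458·411·0.97778·[1 + 0.0458·0.20962/0.10581] = -20.077 m/s.
|v| = 20.077 m/s.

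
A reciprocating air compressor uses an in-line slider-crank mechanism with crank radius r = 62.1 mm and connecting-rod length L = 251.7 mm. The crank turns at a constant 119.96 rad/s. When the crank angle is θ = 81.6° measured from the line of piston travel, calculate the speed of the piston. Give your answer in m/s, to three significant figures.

ω = 120 rad/s
For an in-line slider-crank, x = r cosθ + √(L² − r² sin²θ), so v = −rω sinθ·[1 + r cosθ/√(L² − r² sin²θ)].
With r = 0.0621 m, L = 0.2517 m, θ = 81.6°: √(L² − r² sin²θ) = 0.24409 m.
v = −0.0621·120·0.98927·[1 + 0.0621·0.14608/0.24409] = -7.6435 m/s.
|v| = 7.6435 m/s.

7.64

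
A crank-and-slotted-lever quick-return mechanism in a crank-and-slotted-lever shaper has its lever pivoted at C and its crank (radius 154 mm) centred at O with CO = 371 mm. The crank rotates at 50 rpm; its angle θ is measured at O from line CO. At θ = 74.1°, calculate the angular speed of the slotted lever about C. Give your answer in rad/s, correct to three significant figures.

ω = 5.236 rad/s (from 50 rpm).
Crank pin A relative to C: A = (d + r cosθ, r sinθ); lever angle φ = atan2(r sinθ, d + r cosθ).
Differentiating tanφ: φ̇ = rω(d cosθ + r)/(d² + r² + 2dr cosθ).
d² + r² + 2dr cosθ = |CA|² = 0.192662 m²;  d cosθ + r = +0.25564 m.
|ω_lever| = |0.154·5.236·+0.25564| / 0.192662 = 1.0699 rad/s.

1.07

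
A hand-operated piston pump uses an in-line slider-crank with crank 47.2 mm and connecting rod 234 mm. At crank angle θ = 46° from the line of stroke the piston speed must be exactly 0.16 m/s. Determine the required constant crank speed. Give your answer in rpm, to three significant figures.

For an in-line slider-crank, |v_piston| = rω|sinθ|·[1 + r cosθ/√(L² − r² sin²θ)].
With r = 0.0472 m, L = 0.234 m, θ = 46°: the bracketed kinematic factor |dx/dθ| = 0.038761 m.
ω = v/|dx/dθ| = 0.16/0.038761 = 4.1278 rad/s.
N = 60ω/(2π) = 39.418 rpm.

39.4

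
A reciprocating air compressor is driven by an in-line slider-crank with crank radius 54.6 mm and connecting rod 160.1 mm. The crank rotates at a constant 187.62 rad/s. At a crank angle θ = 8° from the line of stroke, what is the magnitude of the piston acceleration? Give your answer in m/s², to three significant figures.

2540

ω = 187.6 rad/s
x(θ) = r cosθ + √(L² − r² sin²θ); with ω constant, a = ω²·d²x/dθ².
d²x/dθ² = −r cosθ − r²(cos2θ)/√u − r⁴ sin²2θ/(4u^{3/2}),  u = L² − r² sin²θ = 0.0255743 m².
Substituting r = 0.0546 m, L = 0.1601 m, θ = 8°: d²x/dθ² = -0.072029 m.
a = ω²·d²x/dθ² = (187.6)²·(-0.072029) = -2535.5 m/s²;  |a| = 2535.5 m/s².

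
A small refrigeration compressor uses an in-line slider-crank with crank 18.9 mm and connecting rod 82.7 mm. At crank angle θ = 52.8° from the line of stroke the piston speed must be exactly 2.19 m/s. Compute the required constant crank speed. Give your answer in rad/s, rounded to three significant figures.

128

For an in-line slider-crank, |v_piston| = rω|sinθ|·[1 + r cosθ/√(L² − r² sin²θ)].
With r = 0.0189 m, L = 0.0827 m, θ = 52.8°: the bracketed kinematic factor |dx/dθ| = 0.01717 m.
ω = v/|dx/dθ| = 2.19/0.01717 = 127.55 rad/s.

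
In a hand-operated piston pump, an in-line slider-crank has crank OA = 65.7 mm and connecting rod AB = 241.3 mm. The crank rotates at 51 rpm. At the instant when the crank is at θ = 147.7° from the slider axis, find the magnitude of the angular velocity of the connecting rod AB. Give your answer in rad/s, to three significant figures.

1.24

ω = 5.341 rad/s (converted from 51 rpm).
The rod makes angle φ with the slider axis where L sinφ = r sinθ; differentiating, L cosφ·φ̇ = r ω cosθ.
L cosφ = √(L² − r² sin²θ) = 0.23873 m.
|ω_rod| = r ω |cosθ| / √(L² − r² sin²θ) = 0.0657·5.341·0.84526/0.23873 = 1.2423 rad/s.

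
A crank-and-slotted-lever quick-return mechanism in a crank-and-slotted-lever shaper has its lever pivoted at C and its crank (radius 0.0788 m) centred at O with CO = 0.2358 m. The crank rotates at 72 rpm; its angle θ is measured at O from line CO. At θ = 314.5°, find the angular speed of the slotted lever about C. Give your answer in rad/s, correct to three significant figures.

1.65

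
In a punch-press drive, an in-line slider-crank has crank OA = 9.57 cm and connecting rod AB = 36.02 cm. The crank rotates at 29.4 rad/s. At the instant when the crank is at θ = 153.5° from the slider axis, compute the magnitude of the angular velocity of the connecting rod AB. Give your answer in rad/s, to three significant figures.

7.04

ω = 29.4 rad/s
The rod makes angle φ with the slider axis where L sinφ = r sinθ; differentiating, L cosφ·φ̇ = r ω cosθ.
L cosφ = √(L² − r² sin²θ) = 0.35766 m.
|ω_rod| = r ω |cosθ| / √(L² − r² sin²θ) = 0.0957·29.4·0.89493/0.35766 = 7.0401 rad/s.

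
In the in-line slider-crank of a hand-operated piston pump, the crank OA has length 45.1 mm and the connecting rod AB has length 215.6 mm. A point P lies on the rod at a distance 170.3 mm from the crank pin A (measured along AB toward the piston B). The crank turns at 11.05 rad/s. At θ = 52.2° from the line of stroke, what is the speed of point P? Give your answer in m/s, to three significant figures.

ω = 11.05 rad/s.  Crank-pin speed |V_A| = rω = 0.49836 m/s, perpendicular to OA.
Rod angle: sinφ = −(r/L) sinθ ⇒ φ = -9.514°; ω_rod = −rω cosθ/√(L²−r²sin²θ) = -1.4365 rad/s.
V_P = V_A + ω_rod × AP, with AP = 0.1703 m along the rod.
Components: V_Px = −rω sinθ − a·ω_rod·sinφ = -0.43421 m/s;  V_Py = rω cosθ + a·ω_rod·cosφ = +0.064178 m/s.
|V_P| = √(V_Px² + V_Py²) = 0.43893 m/s.

0.439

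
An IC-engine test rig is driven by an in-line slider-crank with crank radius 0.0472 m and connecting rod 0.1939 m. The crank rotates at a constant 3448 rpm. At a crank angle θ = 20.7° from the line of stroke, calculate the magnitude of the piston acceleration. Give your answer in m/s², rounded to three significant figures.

6890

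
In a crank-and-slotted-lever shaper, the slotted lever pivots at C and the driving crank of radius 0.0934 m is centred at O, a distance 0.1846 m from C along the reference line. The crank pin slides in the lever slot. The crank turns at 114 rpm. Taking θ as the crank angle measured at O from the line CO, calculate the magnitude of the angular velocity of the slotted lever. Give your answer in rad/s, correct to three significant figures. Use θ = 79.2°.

ω = 11.94 rad/s (from 114 rpm).
Crank pin A relative to C: A = (d + r cosθ, r sinθ); lever angle φ = atan2(r sinθ, d + r cosθ).
Differentiating tanφ: φ̇ = rω(d cosθ + r)/(d² + r² + 2dr cosθ).
d² + r² + 2dr cosθ = |CA|² = 0.0492622 m²;  d cosθ + r = +0.12799 m.
|ω_lever| = |0.0934·11.94·+0.12799| / 0.0492622 = 2.897 rad/s.

2.90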